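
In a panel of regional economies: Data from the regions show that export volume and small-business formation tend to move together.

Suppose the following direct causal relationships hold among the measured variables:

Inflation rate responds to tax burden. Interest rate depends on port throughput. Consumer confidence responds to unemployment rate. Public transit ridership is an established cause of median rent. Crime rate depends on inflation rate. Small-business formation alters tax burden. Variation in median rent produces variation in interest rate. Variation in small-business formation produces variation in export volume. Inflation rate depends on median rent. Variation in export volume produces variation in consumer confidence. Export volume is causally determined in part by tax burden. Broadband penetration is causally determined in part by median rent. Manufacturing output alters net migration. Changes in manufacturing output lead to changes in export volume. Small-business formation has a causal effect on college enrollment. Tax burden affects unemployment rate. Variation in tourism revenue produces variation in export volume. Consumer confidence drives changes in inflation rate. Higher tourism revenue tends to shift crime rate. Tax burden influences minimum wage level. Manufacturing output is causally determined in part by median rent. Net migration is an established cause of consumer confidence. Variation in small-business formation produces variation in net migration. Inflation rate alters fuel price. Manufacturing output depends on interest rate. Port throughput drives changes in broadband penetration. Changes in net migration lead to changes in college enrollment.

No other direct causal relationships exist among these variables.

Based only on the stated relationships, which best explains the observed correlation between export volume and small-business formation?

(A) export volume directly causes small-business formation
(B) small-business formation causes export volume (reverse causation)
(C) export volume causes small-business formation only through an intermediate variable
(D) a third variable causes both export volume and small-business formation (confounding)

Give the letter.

B

The stated link runs small-business formation → export volume; export volume has no causal path to small-business formation. No variable causes both, so confounding is ruled out. The correlation reflects reverse causation.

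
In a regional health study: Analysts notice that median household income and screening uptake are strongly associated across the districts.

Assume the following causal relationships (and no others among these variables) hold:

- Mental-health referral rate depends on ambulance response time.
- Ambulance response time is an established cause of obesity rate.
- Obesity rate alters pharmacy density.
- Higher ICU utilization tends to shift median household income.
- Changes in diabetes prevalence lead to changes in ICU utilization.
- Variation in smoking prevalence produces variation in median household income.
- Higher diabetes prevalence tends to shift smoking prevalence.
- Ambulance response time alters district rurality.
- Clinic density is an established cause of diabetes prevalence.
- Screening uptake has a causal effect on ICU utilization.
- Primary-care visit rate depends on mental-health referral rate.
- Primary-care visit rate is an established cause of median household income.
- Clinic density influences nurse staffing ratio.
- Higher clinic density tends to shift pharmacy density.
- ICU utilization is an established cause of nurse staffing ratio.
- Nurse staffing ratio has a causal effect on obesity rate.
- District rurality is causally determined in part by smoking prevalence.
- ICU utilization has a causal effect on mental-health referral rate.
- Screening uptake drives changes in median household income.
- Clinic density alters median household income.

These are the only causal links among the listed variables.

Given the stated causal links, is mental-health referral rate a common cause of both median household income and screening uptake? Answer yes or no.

Mental-health referral rate has no stated causal path to screening uptake. A confounder must cause both variables, so mental-health referral rate does not qualify.

no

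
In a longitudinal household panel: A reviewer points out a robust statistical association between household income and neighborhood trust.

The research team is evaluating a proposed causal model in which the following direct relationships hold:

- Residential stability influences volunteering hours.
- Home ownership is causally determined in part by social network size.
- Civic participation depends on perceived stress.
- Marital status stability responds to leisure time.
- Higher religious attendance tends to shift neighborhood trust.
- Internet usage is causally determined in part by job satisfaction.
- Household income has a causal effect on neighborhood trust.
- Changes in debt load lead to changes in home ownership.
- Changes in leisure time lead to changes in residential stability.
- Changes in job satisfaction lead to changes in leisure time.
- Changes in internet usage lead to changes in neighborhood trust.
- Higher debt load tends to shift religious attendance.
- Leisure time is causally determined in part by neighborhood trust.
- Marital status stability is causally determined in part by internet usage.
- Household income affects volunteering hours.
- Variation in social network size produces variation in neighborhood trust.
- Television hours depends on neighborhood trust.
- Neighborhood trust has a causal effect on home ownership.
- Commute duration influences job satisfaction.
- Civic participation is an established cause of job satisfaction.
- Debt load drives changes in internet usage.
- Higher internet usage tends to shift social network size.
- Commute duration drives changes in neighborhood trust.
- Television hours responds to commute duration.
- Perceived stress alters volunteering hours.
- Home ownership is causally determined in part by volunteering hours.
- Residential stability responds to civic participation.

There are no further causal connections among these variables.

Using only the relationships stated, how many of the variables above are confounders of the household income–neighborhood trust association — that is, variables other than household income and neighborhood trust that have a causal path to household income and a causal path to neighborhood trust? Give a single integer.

No listed variable has a causal path to both household income and neighborhood trust, so there are no common causes.

0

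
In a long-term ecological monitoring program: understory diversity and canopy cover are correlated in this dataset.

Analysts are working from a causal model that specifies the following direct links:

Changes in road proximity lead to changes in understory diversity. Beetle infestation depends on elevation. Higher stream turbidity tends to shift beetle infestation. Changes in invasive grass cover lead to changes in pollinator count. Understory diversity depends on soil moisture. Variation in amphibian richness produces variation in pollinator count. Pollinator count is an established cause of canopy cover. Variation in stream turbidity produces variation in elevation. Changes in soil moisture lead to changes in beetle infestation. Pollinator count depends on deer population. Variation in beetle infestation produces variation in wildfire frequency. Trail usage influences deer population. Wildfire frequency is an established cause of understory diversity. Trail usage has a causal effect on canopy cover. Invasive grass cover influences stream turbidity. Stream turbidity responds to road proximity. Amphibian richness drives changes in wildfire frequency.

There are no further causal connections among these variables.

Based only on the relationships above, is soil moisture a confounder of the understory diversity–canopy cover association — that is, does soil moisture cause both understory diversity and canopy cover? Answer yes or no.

Soil moisture has no stated causal path to canopy cover. A confounder must cause both variables, so soil moisture does not qualify.

no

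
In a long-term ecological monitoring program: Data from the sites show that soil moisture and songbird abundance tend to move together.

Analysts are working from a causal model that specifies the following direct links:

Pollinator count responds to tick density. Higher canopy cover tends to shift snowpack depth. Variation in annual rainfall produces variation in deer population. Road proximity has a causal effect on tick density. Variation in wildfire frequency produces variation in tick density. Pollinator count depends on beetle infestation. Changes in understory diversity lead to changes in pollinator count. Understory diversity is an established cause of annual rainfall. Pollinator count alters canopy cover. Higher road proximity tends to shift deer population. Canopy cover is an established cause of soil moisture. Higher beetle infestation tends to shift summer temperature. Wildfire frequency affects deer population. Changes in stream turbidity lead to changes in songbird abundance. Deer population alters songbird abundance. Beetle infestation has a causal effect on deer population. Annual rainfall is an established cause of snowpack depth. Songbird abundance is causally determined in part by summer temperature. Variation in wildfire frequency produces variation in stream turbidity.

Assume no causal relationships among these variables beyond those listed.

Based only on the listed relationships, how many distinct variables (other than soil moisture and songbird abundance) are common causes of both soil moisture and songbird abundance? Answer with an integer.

The common causes are: beetle infestation (to soil moisture via beetle infestation → pollinator count → canopy cover → soil moisture; to songbird abundance via beetle infestation → deer population → songbird abundance); road proximity (to soil moisture via road proximity → tick density → pollinator count → canopy cover → soil moisture; to songbird abundance via road proximity → deer population → songbird abundance); understory diversity (to soil moisture via understory diversity → pollinator count → canopy cover → soil moisture; to songbird abundance via understory diversity → annual rainfall → deer population → songbird abundance); wildfire frequency (to soil moisture via wildfire frequency → tick density → pollinator count → canopy cover → soil moisture; to songbird abundance via wildfire frequency → stream turbidity → songbird abundance).
Every other variable lacks a causal path to at least one of soil moisture and songbird abundance.

4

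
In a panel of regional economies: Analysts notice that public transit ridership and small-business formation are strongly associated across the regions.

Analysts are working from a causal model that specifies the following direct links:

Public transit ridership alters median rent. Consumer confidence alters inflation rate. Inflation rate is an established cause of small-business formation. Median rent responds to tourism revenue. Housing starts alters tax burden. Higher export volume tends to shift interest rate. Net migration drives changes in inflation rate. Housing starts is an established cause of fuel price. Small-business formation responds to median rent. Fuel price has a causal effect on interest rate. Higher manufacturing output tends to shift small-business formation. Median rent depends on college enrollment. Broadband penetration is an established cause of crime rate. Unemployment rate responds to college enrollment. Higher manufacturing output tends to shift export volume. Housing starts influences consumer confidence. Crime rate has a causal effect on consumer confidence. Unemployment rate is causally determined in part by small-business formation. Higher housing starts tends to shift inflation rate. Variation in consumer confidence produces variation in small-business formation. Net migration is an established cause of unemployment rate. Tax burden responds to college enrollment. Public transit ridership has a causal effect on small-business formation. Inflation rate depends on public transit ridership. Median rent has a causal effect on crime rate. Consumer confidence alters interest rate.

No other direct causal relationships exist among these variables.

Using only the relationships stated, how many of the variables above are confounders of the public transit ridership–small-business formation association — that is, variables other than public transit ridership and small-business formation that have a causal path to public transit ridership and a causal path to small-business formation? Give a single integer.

0

No listed variable has a causal path to both public transit ridership and small-business formation, so there are no common causes.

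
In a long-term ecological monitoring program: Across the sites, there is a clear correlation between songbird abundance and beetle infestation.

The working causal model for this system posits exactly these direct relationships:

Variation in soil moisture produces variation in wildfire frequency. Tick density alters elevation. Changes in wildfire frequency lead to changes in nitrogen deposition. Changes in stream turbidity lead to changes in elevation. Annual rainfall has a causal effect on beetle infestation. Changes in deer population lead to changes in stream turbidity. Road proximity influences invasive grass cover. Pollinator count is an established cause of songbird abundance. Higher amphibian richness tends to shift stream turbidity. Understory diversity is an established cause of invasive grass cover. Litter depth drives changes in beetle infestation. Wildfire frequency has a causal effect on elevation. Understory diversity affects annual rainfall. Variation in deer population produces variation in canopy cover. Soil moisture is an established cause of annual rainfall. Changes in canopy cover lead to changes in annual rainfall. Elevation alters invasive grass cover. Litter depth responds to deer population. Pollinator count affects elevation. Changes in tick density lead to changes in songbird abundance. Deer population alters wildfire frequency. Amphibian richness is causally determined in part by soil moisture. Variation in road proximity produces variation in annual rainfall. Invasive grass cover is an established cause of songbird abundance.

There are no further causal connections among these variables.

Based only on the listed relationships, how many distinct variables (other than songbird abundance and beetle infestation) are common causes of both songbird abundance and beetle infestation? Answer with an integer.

4

The common causes are: deer population (to songbird abundance via deer population → wildfire frequency → elevation → invasive grass cover → songbird abundance; to beetle infestation via deer population → litter depth → beetle infestation); road proximity (to songbird abundance via road proximity → invasive grass cover → songbird abundance; to beetle infestation via road proximity → annual rainfall → beetle infestation); soil moisture (to songbird abundance via soil moisture → wildfire frequency → elevation → invasive grass cover → songbird abundance; to beetle infestation via soil moisture → annual rainfall → beetle infestation); understory diversity (to songbird abundance via understory diversity → invasive grass cover → songbird abundance; to beetle infestation via understory diversity → annual rainfall → beetle infestation).
Every other variable lacks a causal path to at least one of songbird abundance and beetle infestation.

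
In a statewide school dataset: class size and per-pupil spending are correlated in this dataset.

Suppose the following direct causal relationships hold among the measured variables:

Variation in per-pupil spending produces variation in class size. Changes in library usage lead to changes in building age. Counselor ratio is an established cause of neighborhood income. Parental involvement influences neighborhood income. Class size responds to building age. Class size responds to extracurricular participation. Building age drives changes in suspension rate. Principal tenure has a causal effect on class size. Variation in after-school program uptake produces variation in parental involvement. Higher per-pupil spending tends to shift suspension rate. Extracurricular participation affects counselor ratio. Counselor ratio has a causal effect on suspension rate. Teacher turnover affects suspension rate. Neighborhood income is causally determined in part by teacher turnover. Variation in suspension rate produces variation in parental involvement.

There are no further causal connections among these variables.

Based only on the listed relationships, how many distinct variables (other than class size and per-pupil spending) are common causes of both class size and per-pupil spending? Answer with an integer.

0

No listed variable has a causal path to both class size and per-pupil spending, so there are no common causes.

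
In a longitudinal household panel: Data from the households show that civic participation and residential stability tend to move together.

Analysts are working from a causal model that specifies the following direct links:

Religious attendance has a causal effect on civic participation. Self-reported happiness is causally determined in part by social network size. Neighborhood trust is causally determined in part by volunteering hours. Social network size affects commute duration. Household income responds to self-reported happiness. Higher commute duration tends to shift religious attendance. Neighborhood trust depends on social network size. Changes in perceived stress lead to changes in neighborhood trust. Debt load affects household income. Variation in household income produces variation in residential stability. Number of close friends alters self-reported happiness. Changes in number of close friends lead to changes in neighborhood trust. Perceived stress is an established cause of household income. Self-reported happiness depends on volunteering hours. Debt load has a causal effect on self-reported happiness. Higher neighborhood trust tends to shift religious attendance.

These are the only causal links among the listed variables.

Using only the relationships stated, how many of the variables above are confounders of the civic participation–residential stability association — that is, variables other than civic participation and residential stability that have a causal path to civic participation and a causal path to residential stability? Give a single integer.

4

The common causes are: number of close friends (to civic participation via number of close friends → neighborhood trust → religious attendance → civic participation; to residential stability via number of close friends → self-reported happiness → household income → residential stability); perceived stress (to civic participation via perceived stress → neighborhood trust → religious attendance → civic participation; to residential stability via perceived stress → household income → residential stability); social network size (to civic participation via social network size → neighborhood trust → religious attendance → civic participation; to residential stability via social network size → self-reported happiness → household income → residential stability); volunteering hours (to civic participation via volunteering hours → neighborhood trust → religious attendance → civic participation; to residential stability via volunteering hours → self-reported happiness → household income → residential stability).
Every other variable lacks a causal path to at least one of civic participation and residential stability.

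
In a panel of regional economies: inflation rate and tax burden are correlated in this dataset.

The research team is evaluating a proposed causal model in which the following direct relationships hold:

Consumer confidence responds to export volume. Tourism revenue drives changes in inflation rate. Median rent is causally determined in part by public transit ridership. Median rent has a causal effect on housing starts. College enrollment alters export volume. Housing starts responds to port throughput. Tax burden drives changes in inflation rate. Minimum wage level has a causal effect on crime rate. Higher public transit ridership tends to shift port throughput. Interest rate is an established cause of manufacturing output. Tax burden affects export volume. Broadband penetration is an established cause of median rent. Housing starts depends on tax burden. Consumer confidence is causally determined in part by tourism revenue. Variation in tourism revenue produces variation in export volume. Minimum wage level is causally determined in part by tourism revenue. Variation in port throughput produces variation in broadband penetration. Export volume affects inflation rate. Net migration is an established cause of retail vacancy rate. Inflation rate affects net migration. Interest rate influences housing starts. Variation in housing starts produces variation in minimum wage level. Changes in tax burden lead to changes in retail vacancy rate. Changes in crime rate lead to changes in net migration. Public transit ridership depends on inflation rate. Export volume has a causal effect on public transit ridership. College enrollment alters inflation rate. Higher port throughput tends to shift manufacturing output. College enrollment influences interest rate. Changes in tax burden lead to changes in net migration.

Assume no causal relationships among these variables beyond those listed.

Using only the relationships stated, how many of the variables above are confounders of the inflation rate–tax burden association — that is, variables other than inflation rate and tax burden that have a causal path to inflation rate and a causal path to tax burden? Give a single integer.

No listed variable has a causal path to both inflation rate and tax burden, so there are no common causes.

0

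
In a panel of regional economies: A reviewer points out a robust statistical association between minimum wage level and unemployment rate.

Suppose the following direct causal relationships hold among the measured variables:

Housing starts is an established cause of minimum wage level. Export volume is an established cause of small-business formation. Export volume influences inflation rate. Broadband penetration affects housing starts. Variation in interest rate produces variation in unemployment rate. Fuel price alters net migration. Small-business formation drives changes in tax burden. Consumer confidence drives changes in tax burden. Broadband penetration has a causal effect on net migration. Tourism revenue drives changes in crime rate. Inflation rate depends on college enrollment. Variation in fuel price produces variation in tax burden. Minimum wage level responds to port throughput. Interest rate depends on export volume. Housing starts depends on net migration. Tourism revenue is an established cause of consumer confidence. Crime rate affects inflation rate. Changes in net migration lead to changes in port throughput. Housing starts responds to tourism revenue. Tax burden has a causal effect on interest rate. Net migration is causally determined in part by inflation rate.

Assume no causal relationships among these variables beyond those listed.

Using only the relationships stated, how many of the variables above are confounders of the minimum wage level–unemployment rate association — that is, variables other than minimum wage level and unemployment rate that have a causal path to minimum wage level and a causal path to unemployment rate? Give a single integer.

3

The common causes are: export volume (to minimum wage level via export volume → inflation rate → net migration → housing starts → minimum wage level; to unemployment rate via export volume → interest rate → unemployment rate); fuel price (to minimum wage level via fuel price → net migration → housing starts → minimum wage level; to unemployment rate via fuel price → tax burden → interest rate → unemployment rate); tourism revenue (to minimum wage level via tourism revenue → housing starts → minimum wage level; to unemployment rate via tourism revenue → consumer confidence → tax burden → interest rate → unemployment rate).
Every other variable lacks a causal path to at least one of minimum wage level and unemployment rate.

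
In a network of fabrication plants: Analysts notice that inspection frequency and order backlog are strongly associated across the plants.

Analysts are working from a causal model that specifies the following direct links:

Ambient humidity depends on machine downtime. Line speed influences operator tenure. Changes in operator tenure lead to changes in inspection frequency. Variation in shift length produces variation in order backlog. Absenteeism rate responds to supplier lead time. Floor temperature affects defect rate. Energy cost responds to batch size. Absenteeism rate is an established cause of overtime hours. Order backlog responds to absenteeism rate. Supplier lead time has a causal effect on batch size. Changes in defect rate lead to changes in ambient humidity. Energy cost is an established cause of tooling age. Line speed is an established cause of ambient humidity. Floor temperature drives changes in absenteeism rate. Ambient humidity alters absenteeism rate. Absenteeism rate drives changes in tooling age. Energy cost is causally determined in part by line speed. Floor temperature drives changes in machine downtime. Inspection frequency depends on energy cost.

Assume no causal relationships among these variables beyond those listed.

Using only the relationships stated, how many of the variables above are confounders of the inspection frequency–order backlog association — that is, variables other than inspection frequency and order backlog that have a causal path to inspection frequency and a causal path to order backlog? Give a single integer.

The common causes are: line speed (to inspection frequency via line speed → operator tenure → inspection frequency; to order backlog via line speed → ambient humidity → absenteeism rate → order backlog); supplier lead time (to inspection frequency via supplier lead time → batch size → energy cost → inspection frequency; to order backlog via supplier lead time → absenteeism rate → order backlog).
Every other variable lacks a causal path to at least one of inspection frequency and order backlog.

2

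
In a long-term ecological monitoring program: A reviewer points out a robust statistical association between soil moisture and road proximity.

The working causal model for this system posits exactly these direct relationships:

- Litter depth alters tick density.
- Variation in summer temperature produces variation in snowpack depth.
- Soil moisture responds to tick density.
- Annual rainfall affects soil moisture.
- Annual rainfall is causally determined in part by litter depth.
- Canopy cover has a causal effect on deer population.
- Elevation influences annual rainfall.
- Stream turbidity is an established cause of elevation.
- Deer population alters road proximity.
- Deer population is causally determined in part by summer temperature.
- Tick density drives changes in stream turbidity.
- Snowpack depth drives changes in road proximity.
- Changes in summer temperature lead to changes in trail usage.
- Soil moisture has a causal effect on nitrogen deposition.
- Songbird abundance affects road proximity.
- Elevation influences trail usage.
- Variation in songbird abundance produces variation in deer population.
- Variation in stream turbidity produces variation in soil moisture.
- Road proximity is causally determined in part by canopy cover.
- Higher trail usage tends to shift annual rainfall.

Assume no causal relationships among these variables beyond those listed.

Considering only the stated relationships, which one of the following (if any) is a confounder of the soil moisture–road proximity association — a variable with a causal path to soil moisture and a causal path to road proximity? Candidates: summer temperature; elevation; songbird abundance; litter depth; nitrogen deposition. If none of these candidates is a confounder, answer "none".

summer temperature

Summer temperature causes soil moisture (summer temperature → trail usage → annual rainfall → soil moisture) and also causes road proximity (summer temperature → snowpack depth → road proximity); it is a common cause of both.
Each of the other candidates lacks a causal path to at least one of soil moisture and road proximity, so they do not confound the relationship.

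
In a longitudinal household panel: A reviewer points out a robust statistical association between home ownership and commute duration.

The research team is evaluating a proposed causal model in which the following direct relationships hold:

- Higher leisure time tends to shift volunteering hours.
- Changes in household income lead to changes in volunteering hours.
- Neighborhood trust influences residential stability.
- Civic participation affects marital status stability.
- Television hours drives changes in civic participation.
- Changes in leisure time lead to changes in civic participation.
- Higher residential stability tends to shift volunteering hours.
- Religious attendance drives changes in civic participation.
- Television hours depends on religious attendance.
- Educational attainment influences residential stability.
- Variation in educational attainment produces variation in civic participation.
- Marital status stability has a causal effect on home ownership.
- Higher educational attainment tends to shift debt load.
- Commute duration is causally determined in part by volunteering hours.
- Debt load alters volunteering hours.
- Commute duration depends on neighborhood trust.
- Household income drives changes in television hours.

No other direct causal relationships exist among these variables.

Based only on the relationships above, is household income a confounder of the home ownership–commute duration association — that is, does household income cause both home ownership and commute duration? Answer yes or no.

yes

Household income has a causal path to home ownership (household income → television hours → civic participation → marital status stability → home ownership) and to commute duration (household income → volunteering hours → commute duration), so it is a common cause of both — a confounder.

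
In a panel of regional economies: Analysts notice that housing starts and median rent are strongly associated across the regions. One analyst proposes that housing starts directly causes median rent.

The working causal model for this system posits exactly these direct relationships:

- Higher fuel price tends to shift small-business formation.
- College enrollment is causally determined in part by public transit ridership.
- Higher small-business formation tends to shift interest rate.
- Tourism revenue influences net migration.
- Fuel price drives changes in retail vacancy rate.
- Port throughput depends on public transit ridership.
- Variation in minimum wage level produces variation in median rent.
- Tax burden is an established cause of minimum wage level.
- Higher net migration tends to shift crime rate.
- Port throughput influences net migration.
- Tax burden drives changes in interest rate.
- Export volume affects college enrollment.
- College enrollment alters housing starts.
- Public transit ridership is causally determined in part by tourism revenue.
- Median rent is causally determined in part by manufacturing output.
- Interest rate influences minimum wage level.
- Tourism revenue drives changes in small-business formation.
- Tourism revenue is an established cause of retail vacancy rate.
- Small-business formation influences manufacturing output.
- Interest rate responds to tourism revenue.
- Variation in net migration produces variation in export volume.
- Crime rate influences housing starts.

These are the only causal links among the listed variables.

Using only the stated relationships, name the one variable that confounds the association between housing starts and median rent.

tourism revenue

Tourism revenue has a causal path to housing starts (tourism revenue → net migration → crime rate → housing starts) and a separate causal path to median rent (tourism revenue → interest rate → minimum wage level → median rent), so it is a common cause of both.
No stated relationship gives housing starts a causal route to median rent, so the correlation is explained by the shared upstream cause rather than a direct effect.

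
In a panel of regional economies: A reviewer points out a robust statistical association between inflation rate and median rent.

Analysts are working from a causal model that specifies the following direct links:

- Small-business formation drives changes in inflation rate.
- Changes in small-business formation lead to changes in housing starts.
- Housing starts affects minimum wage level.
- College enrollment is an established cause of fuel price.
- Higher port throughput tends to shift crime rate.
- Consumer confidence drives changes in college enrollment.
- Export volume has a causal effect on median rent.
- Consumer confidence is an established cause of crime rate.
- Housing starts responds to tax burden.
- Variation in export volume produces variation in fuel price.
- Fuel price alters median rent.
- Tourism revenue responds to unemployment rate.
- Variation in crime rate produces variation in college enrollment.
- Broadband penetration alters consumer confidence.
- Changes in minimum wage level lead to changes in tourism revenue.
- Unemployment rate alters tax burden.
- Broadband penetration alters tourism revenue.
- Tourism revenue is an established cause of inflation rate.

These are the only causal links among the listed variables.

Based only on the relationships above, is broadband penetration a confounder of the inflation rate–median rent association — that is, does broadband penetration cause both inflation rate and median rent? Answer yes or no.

yes

Broadband penetration has a causal path to inflation rate (broadband penetration → tourism revenue → inflation rate) and to median rent (broadband penetration → consumer confidence → college enrollment → fuel price → median rent), so it is a common cause of both — a confounder.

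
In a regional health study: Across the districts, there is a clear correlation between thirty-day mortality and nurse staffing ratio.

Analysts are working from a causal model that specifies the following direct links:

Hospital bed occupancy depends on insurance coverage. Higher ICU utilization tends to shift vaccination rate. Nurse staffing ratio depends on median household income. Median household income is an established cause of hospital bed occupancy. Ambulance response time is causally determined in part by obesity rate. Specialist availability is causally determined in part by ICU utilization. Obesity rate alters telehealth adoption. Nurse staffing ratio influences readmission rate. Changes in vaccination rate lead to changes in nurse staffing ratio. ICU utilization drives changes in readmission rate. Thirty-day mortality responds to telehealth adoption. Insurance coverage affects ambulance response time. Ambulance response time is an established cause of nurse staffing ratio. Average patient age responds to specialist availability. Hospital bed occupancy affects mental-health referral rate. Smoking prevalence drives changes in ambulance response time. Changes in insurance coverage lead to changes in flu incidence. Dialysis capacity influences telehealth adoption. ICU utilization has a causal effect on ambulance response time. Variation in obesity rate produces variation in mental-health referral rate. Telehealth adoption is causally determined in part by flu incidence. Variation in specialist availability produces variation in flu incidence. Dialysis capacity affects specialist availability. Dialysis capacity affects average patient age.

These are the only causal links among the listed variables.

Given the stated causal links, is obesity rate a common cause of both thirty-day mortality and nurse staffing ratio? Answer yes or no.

yes

Obesity rate has a causal path to thirty-day mortality (obesity rate → telehealth adoption → thirty-day mortality) and to nurse staffing ratio (obesity rate → ambulance response time → nurse staffing ratio), so it is a common cause of both — a confounder.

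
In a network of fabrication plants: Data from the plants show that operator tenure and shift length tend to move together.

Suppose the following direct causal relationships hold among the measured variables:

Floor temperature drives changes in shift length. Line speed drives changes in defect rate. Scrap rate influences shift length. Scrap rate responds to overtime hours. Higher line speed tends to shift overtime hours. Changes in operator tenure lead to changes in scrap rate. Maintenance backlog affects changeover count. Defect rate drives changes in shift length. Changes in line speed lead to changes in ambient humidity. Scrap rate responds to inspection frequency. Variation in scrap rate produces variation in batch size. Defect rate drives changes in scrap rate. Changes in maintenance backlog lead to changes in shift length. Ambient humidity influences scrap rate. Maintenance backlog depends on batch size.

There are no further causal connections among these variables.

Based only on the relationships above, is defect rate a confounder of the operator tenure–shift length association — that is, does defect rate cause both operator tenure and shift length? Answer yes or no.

Defect rate has no stated causal path to operator tenure. A confounder must cause both variables, so defect rate does not qualify.

no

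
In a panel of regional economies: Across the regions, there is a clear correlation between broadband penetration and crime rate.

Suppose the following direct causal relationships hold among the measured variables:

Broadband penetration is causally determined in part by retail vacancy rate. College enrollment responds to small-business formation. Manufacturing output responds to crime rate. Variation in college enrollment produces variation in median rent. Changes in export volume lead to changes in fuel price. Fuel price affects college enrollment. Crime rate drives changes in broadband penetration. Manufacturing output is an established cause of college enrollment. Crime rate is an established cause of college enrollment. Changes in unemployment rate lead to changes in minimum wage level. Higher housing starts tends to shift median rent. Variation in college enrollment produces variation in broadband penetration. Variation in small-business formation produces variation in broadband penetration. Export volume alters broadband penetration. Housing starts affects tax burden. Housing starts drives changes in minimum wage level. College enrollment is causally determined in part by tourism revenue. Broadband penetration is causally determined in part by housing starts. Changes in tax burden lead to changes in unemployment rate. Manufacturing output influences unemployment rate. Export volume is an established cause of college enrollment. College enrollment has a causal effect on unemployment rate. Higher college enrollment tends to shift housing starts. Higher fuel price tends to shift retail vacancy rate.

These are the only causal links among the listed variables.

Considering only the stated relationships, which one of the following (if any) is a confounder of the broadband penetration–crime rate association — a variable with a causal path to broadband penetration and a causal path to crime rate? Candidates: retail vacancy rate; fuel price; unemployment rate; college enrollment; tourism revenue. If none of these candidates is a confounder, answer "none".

none

None of the listed candidates has causal paths to both broadband penetration and crime rate in the stated relationships, so none is a common cause.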